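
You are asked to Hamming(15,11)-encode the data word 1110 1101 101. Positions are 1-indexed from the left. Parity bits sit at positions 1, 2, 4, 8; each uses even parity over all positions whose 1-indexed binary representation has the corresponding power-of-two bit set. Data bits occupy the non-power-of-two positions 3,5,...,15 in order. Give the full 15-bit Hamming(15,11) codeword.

101111011101101

Place data bits at non-power-of-two positions: b3=1, b5=1, b6=1, b7=0, b9=1, b10=1, b11=0, b12=1, b13=1, b14=0, b15=1.
p1 = XOR of data positions {3,5,7,9,11,13,15} = 1⊕1⊕0⊕1⊕0⊕1⊕1 = 1
p2 = XOR of data positions {3,6,7,10,11,14,15} = 1⊕1⊕0⊕1⊕0⊕0⊕1 = 0
p4 = XOR of data positions {5,6,7,12,13,14,15} = 1⊕1⊕0⊕1⊕1⊕0⊕1 = 1
p8 = XOR of data positions {9,10,11,12,13,14,15} = 1⊕1⊕0⊕1⊕1⊕0⊕1 = 1
Codeword b1..b15 = 101111011101101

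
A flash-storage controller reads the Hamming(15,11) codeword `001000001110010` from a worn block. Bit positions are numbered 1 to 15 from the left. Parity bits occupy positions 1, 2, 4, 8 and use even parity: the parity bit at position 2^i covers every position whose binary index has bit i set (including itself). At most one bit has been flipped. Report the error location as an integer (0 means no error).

5

s1: b1⊕b3⊕b5⊕b7⊕b9⊕b11⊕b13⊕b15 = 0⊕1⊕0⊕0⊕1⊕1⊕0⊕0 = 1
s2: b2⊕b3⊕b6⊕b7⊕b10⊕b11⊕b14⊕b15 = 0⊕1⊕0⊕0⊕1⊕1⊕1⊕0 = 0
s4: b4⊕b5⊕b6⊕b7⊕b12⊕b13⊕b14⊕b15 = 0⊕0⊕0⊕0⊕0⊕0⊕1⊕0 = 1
s8: b8⊕b9⊕b10⊕b11⊕b12⊕b13⊕b14⊕b15 = 0⊕1⊕1⊕1⊕0⊕0⊕1⊕0 = 0
Syndrome (s8...s1) = 0101 → position 5.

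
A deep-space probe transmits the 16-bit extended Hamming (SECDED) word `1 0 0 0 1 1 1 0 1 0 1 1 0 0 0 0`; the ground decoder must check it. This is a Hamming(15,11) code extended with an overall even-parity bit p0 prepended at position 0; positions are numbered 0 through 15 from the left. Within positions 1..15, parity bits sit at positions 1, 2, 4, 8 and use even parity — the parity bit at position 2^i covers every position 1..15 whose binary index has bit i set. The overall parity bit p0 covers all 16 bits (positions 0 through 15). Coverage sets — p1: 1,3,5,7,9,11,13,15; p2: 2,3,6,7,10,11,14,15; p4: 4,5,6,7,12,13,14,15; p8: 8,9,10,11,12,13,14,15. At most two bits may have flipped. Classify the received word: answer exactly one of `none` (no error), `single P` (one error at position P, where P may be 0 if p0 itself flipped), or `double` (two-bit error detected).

s1: b1⊕b3⊕b5⊕b7⊕b9⊕b11⊕b13⊕b15 = 0⊕0⊕1⊕0⊕0⊕1⊕0⊕0 = 0
s2: b2⊕b3⊕b6⊕b7⊕b10⊕b11⊕b14⊕b15 = 0⊕0⊕1⊕0⊕1⊕1⊕0⊕0 = 1
s4: b4⊕b5⊕b6⊕b7⊕b12⊕b13⊕b14⊕b15 = 1⊕1⊕1⊕0⊕0⊕0⊕0⊕0 = 1
s8: b8⊕b9⊕b10⊕b11⊕b12⊕b13⊕b14⊕b15 = 1⊕0⊕1⊕1⊕0⊕0⊕0⊕0 = 1
Syndrome (s8...s1) = 1110 → position 14.
Overall parity (XOR of all 16 bits, including p0): 1⊕0⊕0⊕0⊕1⊕1⊕1⊕0⊕1⊕0⊕1⊕1⊕0⊕0⊕0⊕0 = 1
Overall=1, syndrome position=14 → single-bit error at position 14.

single 14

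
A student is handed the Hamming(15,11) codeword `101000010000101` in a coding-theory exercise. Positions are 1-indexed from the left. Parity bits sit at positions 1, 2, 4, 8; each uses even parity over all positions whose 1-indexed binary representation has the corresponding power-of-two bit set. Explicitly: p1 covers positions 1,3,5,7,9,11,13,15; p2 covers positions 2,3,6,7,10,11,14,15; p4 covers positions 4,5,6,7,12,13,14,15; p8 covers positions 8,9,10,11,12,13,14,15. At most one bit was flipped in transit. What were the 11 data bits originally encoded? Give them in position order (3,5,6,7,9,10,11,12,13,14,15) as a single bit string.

10000000101

s1: b1⊕b3⊕b5⊕b7⊕b9⊕b11⊕b13⊕b15 = 1⊕1⊕0⊕0⊕0⊕0⊕1⊕1 = 0
s2: b2⊕b3⊕b6⊕b7⊕b10⊕b11⊕b14⊕b15 = 0⊕1⊕0⊕0⊕0⊕0⊕0⊕1 = 0
s4: b4⊕b5⊕b6⊕b7⊕b12⊕b13⊕b14⊕b15 = 0⊕0⊕0⊕0⊕0⊕1⊕0⊕1 = 0
s8: b8⊕b9⊕b10⊕b11⊕b12⊕b13⊕b14⊕b15 = 1⊕0⊕0⊕0⊕0⊕1⊕0⊕1 = 1
Syndrome (s8...s1) = 1000 → position 8.
Flip bit 8: corrected codeword = 101000000000101
Data bits at positions 3,5,6,7,9,10,11,12,13,14,15: 10000000101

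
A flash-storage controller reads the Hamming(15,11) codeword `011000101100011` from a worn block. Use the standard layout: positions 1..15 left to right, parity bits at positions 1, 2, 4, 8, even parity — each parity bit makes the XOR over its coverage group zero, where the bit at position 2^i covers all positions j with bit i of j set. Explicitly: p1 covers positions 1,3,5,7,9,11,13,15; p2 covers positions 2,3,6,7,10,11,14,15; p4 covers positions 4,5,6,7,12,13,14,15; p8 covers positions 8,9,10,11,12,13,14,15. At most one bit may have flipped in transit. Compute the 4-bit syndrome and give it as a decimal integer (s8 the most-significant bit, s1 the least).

4

s1: b1⊕b3⊕b5⊕b7⊕b9⊕b11⊕b13⊕b15 = 0⊕1⊕0⊕1⊕1⊕0⊕0⊕1 = 0
s2: b2⊕b3⊕b6⊕b7⊕b10⊕b11⊕b14⊕b15 = 1⊕1⊕0⊕1⊕1⊕0⊕1⊕1 = 0
s4: b4⊕b5⊕b6⊕b7⊕b12⊕b13⊕b14⊕b15 = 0⊕0⊕0⊕1⊕0⊕0⊕1⊕1 = 1
s8: b8⊕b9⊕b10⊕b11⊕b12⊕b13⊕b14⊕b15 = 0⊕1⊕1⊕0⊕0⊕0⊕1⊕1 = 0
Syndrome (s8...s1) = 0100 → position 4.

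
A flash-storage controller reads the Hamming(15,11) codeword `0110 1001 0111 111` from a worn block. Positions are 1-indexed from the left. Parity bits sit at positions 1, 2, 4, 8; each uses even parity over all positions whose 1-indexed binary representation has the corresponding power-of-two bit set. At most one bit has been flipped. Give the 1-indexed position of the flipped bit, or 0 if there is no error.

s1: b1⊕b3⊕b5⊕b7⊕b9⊕b11⊕b13⊕b15 = 0⊕1⊕1⊕0⊕0⊕1⊕1⊕1 = 1
s2: b2⊕b3⊕b6⊕b7⊕b10⊕b11⊕b14⊕b15 = 1⊕1⊕0⊕0⊕1⊕1⊕1⊕1 = 0
s4: b4⊕b5⊕b6⊕b7⊕b12⊕b13⊕b14⊕b15 = 0⊕1⊕0⊕0⊕1⊕1⊕1⊕1 = 1
s8: b8⊕b9⊕b10⊕b11⊕b12⊕b13⊕b14⊕b15 = 1⊕0⊕1⊕1⊕1⊕1⊕1⊕1 = 1
Syndrome (s8...s1) = 1101 → position 13.

13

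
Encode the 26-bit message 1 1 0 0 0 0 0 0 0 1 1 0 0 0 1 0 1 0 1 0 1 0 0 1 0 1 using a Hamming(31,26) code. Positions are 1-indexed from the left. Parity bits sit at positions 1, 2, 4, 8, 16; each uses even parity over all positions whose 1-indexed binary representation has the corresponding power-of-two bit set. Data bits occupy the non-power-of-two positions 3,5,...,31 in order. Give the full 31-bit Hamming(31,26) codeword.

1011100000000110000101010100101

Place data bits at non-power-of-two positions: b3=1, b5=1, b6=0, b7=0, b9=0, b10=0, b11=0, b12=0, b13=0, b14=1, b15=1, b17=0, b18=0, b19=0, b20=1, b21=0, b22=1, b23=0, b24=1, b25=0, b26=1, b27=0, b28=0, b29=1, b30=0, b31=1.
p1 = XOR of data positions {3,5,7,9,11,13,15,17,19,21,23,25,27,29,31} = 1⊕1⊕0⊕0⊕0⊕0⊕1⊕0⊕0⊕0⊕0⊕0⊕0⊕1⊕1 = 1
p2 = XOR of data positions {3,6,7,10,11,14,15,18,19,22,23,26,27,30,31} = 1⊕0⊕0⊕0⊕0⊕1⊕1⊕0⊕0⊕1⊕0⊕1⊕0⊕0⊕1 = 0
p4 = XOR of data positions {5,6,7,12,13,14,15,20,21,22,23,28,29,30,31} = 1⊕0⊕0⊕0⊕0⊕1⊕1⊕1⊕0⊕1⊕0⊕0⊕1⊕0⊕1 = 1
p8 = XOR of data positions {9,10,11,12,13,14,15,24,25,26,27,28,29,30,31} = 0⊕0⊕0⊕0⊕0⊕1⊕1⊕1⊕0⊕1⊕0⊕0⊕1⊕0⊕1 = 0
p16 = XOR of data positions {17,18,19,20,21,22,23,24,25,26,27,28,29,30,31} = 0⊕0⊕0⊕1⊕0⊕1⊕0⊕1⊕0⊕1⊕0⊕0⊕1⊕0⊕1 = 0
Codeword b1..b31 = 1011100000000110000101010100101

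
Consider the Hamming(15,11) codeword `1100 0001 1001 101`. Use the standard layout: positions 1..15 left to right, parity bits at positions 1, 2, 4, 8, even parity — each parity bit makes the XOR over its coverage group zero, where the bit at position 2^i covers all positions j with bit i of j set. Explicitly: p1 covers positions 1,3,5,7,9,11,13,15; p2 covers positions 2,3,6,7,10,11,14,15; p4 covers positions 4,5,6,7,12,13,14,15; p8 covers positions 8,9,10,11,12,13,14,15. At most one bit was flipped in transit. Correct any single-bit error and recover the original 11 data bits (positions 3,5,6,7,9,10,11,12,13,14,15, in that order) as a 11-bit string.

00001000101

s1: b1⊕b3⊕b5⊕b7⊕b9⊕b11⊕b13⊕b15 = 1⊕0⊕0⊕0⊕1⊕0⊕1⊕1 = 0
s2: b2⊕b3⊕b6⊕b7⊕b10⊕b11⊕b14⊕b15 = 1⊕0⊕0⊕0⊕0⊕0⊕0⊕1 = 0
s4: b4⊕b5⊕b6⊕b7⊕b12⊕b13⊕b14⊕b15 = 0⊕0⊕0⊕0⊕1⊕1⊕0⊕1 = 1
s8: b8⊕b9⊕b10⊕b11⊕b12⊕b13⊕b14⊕b15 = 1⊕1⊕0⊕0⊕1⊕1⊕0⊕1 = 1
Syndrome (s8...s1) = 1100 → position 12.
Flip bit 12: corrected codeword = 110000011000101
Data bits at positions 3,5,6,7,9,10,11,12,13,14,15: 00001000101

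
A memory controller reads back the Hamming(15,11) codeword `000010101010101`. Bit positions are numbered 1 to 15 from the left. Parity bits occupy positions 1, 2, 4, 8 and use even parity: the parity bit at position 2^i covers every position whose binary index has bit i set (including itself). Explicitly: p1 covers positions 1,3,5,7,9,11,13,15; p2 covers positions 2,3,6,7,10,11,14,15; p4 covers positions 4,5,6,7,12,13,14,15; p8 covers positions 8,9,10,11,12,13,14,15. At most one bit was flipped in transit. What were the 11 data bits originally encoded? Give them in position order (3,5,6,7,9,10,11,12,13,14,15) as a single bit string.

01011010101

s1: b1⊕b3⊕b5⊕b7⊕b9⊕b11⊕b13⊕b15 = 0⊕0⊕1⊕1⊕1⊕1⊕1⊕1 = 0
s2: b2⊕b3⊕b6⊕b7⊕b10⊕b11⊕b14⊕b15 = 0⊕0⊕0⊕1⊕0⊕1⊕0⊕1 = 1
s4: b4⊕b5⊕b6⊕b7⊕b12⊕b13⊕b14⊕b15 = 0⊕1⊕0⊕1⊕0⊕1⊕0⊕1 = 0
s8: b8⊕b9⊕b10⊕b11⊕b12⊕b13⊕b14⊕b15 = 0⊕1⊕0⊕1⊕0⊕1⊕0⊕1 = 0
Syndrome (s8...s1) = 0010 → position 2.
Flip bit 2: corrected codeword = 010010101010101
Data bits at positions 3,5,6,7,9,10,11,12,13,14,15: 01011010101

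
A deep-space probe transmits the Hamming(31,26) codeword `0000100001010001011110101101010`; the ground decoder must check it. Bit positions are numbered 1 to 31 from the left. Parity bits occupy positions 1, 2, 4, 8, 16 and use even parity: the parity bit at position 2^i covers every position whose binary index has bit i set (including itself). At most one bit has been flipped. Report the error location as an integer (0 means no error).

5

s1: b1⊕b3⊕b5⊕b7⊕b9⊕b11⊕b13⊕b15⊕b17⊕b19⊕b21⊕b23⊕b25⊕b27⊕b29⊕b31 = 0⊕0⊕1⊕0⊕0⊕0⊕0⊕0⊕0⊕1⊕1⊕1⊕1⊕0⊕0⊕0 = 1
s2: b2⊕b3⊕b6⊕b7⊕b10⊕b11⊕b14⊕b15⊕b18⊕b19⊕b22⊕b23⊕b26⊕b27⊕b30⊕b31 = 0⊕0⊕0⊕0⊕1⊕0⊕0⊕0⊕1⊕1⊕0⊕1⊕1⊕0⊕1⊕0 = 0
s4: b4⊕b5⊕b6⊕b7⊕b12⊕b13⊕b14⊕b15⊕b20⊕b21⊕b22⊕b23⊕b28⊕b29⊕b30⊕b31 = 0⊕1⊕0⊕0⊕1⊕0⊕0⊕0⊕1⊕1⊕0⊕1⊕1⊕0⊕1⊕0 = 1
s8: b8⊕b9⊕b10⊕b11⊕b12⊕b13⊕b14⊕b15⊕b24⊕b25⊕b26⊕b27⊕b28⊕b29⊕b30⊕b31 = 0⊕0⊕1⊕0⊕1⊕0⊕0⊕0⊕0⊕1⊕1⊕0⊕1⊕0⊕1⊕0 = 0
s16: b16⊕b17⊕b18⊕b19⊕b20⊕b21⊕b22⊕b23⊕b24⊕b25⊕b26⊕b27⊕b28⊕b29⊕b30⊕b31 = 1⊕0⊕1⊕1⊕1⊕1⊕0⊕1⊕0⊕1⊕1⊕0⊕1⊕0⊕1⊕0 = 0
Syndrome (s16...s1) = 00101 → position 5.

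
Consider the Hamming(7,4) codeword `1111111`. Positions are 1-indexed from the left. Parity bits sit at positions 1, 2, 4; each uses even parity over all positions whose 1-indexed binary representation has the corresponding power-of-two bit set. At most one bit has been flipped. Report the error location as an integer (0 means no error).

s1: b1⊕b3⊕b5⊕b7 = 1⊕1⊕1⊕1 = 0
s2: b2⊕b3⊕b6⊕b7 = 1⊕1⊕1⊕1 = 0
s4: b4⊕b5⊕b6⊕b7 = 1⊕1⊕1⊕1 = 0
Syndrome (s4...s1) = 000 → position 0 (no error).

0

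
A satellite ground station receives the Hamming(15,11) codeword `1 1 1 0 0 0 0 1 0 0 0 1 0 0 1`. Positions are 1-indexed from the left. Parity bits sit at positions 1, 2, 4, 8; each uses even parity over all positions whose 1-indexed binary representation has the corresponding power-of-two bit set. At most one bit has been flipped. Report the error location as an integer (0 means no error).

11

s1: b1⊕b3⊕b5⊕b7⊕b9⊕b11⊕b13⊕b15 = 1⊕1⊕0⊕0⊕0⊕0⊕0⊕1 = 1
s2: b2⊕b3⊕b6⊕b7⊕b10⊕b11⊕b14⊕b15 = 1⊕1⊕0⊕0⊕0⊕0⊕0⊕1 = 1
s4: b4⊕b5⊕b6⊕b7⊕b12⊕b13⊕b14⊕b15 = 0⊕0⊕0⊕0⊕1⊕0⊕0⊕1 = 0
s8: b8⊕b9⊕b10⊕b11⊕b12⊕b13⊕b14⊕b15 = 1⊕0⊕0⊕0⊕1⊕0⊕0⊕1 = 1
Syndrome (s8...s1) = 1011 → position 11.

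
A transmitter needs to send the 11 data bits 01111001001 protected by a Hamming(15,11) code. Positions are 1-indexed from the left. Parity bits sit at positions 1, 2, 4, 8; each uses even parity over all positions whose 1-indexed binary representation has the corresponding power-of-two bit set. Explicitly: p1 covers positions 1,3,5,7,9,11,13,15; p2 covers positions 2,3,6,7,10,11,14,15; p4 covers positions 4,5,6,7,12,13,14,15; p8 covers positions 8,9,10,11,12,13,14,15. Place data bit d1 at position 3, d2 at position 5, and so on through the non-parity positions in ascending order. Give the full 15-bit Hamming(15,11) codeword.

010111111001001

Place data bits at non-power-of-two positions: b3=0, b5=1, b6=1, b7=1, b9=1, b10=0, b11=0, b12=1, b13=0, b14=0, b15=1.
p1 = XOR of data positions {3,5,7,9,11,13,15} = 0⊕1⊕1⊕1⊕0⊕0⊕1 = 0
p2 = XOR of data positions {3,6,7,10,11,14,15} = 0⊕1⊕1⊕0⊕0⊕0⊕1 = 1
p4 = XOR of data positions {5,6,7,12,13,14,15} = 1⊕1⊕1⊕1⊕0⊕0⊕1 = 1
p8 = XOR of data positions {9,10,11,12,13,14,15} = 1⊕0⊕0⊕1⊕0⊕0⊕1 = 1
Codeword b1..b15 = 010111111001001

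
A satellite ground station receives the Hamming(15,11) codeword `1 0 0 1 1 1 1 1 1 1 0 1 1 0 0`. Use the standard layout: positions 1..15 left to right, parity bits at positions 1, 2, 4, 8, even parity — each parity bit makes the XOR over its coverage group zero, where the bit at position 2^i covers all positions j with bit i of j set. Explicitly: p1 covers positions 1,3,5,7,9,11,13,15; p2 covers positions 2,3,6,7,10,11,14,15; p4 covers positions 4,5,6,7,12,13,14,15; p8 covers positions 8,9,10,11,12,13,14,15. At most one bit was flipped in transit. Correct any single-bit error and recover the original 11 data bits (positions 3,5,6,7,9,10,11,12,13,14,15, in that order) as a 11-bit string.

01111111100

s1: b1⊕b3⊕b5⊕b7⊕b9⊕b11⊕b13⊕b15 = 1⊕0⊕1⊕1⊕1⊕0⊕1⊕0 = 1
s2: b2⊕b3⊕b6⊕b7⊕b10⊕b11⊕b14⊕b15 = 0⊕0⊕1⊕1⊕1⊕0⊕0⊕0 = 1
s4: b4⊕b5⊕b6⊕b7⊕b12⊕b13⊕b14⊕b15 = 1⊕1⊕1⊕1⊕1⊕1⊕0⊕0 = 0
s8: b8⊕b9⊕b10⊕b11⊕b12⊕b13⊕b14⊕b15 = 1⊕1⊕1⊕0⊕1⊕1⊕0⊕0 = 1
Syndrome (s8...s1) = 1011 → position 11.
Flip bit 11: corrected codeword = 100111111111100
Data bits at positions 3,5,6,7,9,10,11,12,13,14,15: 01111111100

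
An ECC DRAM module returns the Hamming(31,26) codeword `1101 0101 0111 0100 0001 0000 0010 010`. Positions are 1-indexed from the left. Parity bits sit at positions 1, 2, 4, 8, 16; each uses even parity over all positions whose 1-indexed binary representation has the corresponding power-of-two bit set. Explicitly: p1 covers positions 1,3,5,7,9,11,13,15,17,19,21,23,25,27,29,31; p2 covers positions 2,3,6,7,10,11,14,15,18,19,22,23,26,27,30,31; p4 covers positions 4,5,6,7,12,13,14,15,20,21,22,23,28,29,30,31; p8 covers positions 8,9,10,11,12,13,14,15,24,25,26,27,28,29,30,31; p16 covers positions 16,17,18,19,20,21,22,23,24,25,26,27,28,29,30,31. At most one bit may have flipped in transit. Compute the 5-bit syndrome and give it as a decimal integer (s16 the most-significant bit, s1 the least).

s1: b1⊕b3⊕b5⊕b7⊕b9⊕b11⊕b13⊕b15⊕b17⊕b19⊕b21⊕b23⊕b25⊕b27⊕b29⊕b31 = 1⊕0⊕0⊕0⊕0⊕1⊕0⊕0⊕0⊕0⊕0⊕0⊕0⊕1⊕0⊕0 = 1
s2: b2⊕b3⊕b6⊕b7⊕b10⊕b11⊕b14⊕b15⊕b18⊕b19⊕b22⊕b23⊕b26⊕b27⊕b30⊕b31 = 1⊕0⊕1⊕0⊕1⊕1⊕1⊕0⊕0⊕0⊕0⊕0⊕0⊕1⊕1⊕0 = 1
s4: b4⊕b5⊕b6⊕b7⊕b12⊕b13⊕b14⊕b15⊕b20⊕b21⊕b22⊕b23⊕b28⊕b29⊕b30⊕b31 = 1⊕0⊕1⊕0⊕1⊕0⊕1⊕0⊕1⊕0⊕0⊕0⊕0⊕0⊕1⊕0 = 0
s8: b8⊕b9⊕b10⊕b11⊕b12⊕b13⊕b14⊕b15⊕b24⊕b25⊕b26⊕b27⊕b28⊕b29⊕b30⊕b31 = 1⊕0⊕1⊕1⊕1⊕0⊕1⊕0⊕0⊕0⊕0⊕1⊕0⊕0⊕1⊕0 = 1
s16: b16⊕b17⊕b18⊕b19⊕b20⊕b21⊕b22⊕b23⊕b24⊕b25⊕b26⊕b27⊕b28⊕b29⊕b30⊕b31 = 0⊕0⊕0⊕0⊕1⊕0⊕0⊕0⊕0⊕0⊕0⊕1⊕0⊕0⊕1⊕0 = 1
Syndrome (s16...s1) = 11011 → position 27.

27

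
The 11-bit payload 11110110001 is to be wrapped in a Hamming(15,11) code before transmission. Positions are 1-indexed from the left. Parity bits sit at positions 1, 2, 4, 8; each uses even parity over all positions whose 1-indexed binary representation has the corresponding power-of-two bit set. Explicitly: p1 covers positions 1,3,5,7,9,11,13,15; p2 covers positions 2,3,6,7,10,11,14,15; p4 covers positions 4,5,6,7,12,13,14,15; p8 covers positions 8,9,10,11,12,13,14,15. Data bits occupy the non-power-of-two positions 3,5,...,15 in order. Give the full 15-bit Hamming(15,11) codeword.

Place data bits at non-power-of-two positions: b3=1, b5=1, b6=1, b7=1, b9=0, b10=1, b11=1, b12=0, b13=0, b14=0, b15=1.
p1 = XOR of data positions {3,5,7,9,11,13,15} = 1⊕1⊕1⊕0⊕1⊕0⊕1 = 1
p2 = XOR of data positions {3,6,7,10,11,14,15} = 1⊕1⊕1⊕1⊕1⊕0⊕1 = 0
p4 = XOR of data positions {5,6,7,12,13,14,15} = 1⊕1⊕1⊕0⊕0⊕0⊕1 = 0
p8 = XOR of data positions {9,10,11,12,13,14,15} = 0⊕1⊕1⊕0⊕0⊕0⊕1 = 1
Codeword b1..b15 = 101011110110001

101011110110001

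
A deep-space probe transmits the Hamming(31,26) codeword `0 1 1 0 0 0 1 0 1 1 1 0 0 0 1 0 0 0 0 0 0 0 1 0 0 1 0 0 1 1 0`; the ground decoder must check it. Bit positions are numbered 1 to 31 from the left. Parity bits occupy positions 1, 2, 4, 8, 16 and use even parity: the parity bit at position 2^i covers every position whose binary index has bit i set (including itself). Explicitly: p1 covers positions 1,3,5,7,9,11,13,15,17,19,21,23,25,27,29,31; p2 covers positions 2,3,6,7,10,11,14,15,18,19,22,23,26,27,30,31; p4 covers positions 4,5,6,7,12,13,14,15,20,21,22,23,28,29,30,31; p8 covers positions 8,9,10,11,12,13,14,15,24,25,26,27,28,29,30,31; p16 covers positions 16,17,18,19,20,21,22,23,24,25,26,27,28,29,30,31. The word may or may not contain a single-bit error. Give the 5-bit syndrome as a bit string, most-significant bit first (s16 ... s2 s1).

01111

s1: b1⊕b3⊕b5⊕b7⊕b9⊕b11⊕b13⊕b15⊕b17⊕b19⊕b21⊕b23⊕b25⊕b27⊕b29⊕b31 = 0⊕1⊕0⊕1⊕1⊕1⊕0⊕1⊕0⊕0⊕0⊕1⊕0⊕0⊕1⊕0 = 1
s2: b2⊕b3⊕b6⊕b7⊕b10⊕b11⊕b14⊕b15⊕b18⊕b19⊕b22⊕b23⊕b26⊕b27⊕b30⊕b31 = 1⊕1⊕0⊕1⊕1⊕1⊕0⊕1⊕0⊕0⊕0⊕1⊕1⊕0⊕1⊕0 = 1
s4: b4⊕b5⊕b6⊕b7⊕b12⊕b13⊕b14⊕b15⊕b20⊕b21⊕b22⊕b23⊕b28⊕b29⊕b30⊕b31 = 0⊕0⊕0⊕1⊕0⊕0⊕0⊕1⊕0⊕0⊕0⊕1⊕0⊕1⊕1⊕0 = 1
s8: b8⊕b9⊕b10⊕b11⊕b12⊕b13⊕b14⊕b15⊕b24⊕b25⊕b26⊕b27⊕b28⊕b29⊕b30⊕b31 = 0⊕1⊕1⊕1⊕0⊕0⊕0⊕1⊕0⊕0⊕1⊕0⊕0⊕1⊕1⊕0 = 1
s16: b16⊕b17⊕b18⊕b19⊕b20⊕b21⊕b22⊕b23⊕b24⊕b25⊕b26⊕b27⊕b28⊕b29⊕b30⊕b31 = 0⊕0⊕0⊕0⊕0⊕0⊕0⊕1⊕0⊕0⊕1⊕0⊕0⊕1⊕1⊕0 = 0
Syndrome (s16...s1) = 01111 → position 15.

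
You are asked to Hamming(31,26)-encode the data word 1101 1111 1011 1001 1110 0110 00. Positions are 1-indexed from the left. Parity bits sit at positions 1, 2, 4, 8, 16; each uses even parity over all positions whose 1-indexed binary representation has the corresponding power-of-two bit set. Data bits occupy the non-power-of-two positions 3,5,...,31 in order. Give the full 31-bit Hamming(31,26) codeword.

1111101111111010110011110011000

Place data bits at non-power-of-two positions: b3=1, b5=1, b6=0, b7=1, b9=1, b10=1, b11=1, b12=1, b13=1, b14=0, b15=1, b17=1, b18=1, b19=0, b20=0, b21=1, b22=1, b23=1, b24=1, b25=0, b26=0, b27=1, b28=1, b29=0, b30=0, b31=0.
p1 = XOR of data positions {3,5,7,9,11,13,15,17,19,21,23,25,27,29,31} = 1⊕1⊕1⊕1⊕1⊕1⊕1⊕1⊕0⊕1⊕1⊕0⊕1⊕0⊕0 = 1
p2 = XOR of data positions {3,6,7,10,11,14,15,18,19,22,23,26,27,30,31} = 1⊕0⊕1⊕1⊕1⊕0⊕1⊕1⊕0⊕1⊕1⊕0⊕1⊕0⊕0 = 1
p4 = XOR of data positions {5,6,7,12,13,14,15,20,21,22,23,28,29,30,31} = 1⊕0⊕1⊕1⊕1⊕0⊕1⊕0⊕1⊕1⊕1⊕1⊕0⊕0⊕0 = 1
p8 = XOR of data positions {9,10,11,12,13,14,15,24,25,26,27,28,29,30,31} = 1⊕1⊕1⊕1⊕1⊕0⊕1⊕1⊕0⊕0⊕1⊕1⊕0⊕0⊕0 = 1
p16 = XOR of data positions {17,18,19,20,21,22,23,24,25,26,27,28,29,30,31} = 1⊕1⊕0⊕0⊕1⊕1⊕1⊕1⊕0⊕0⊕1⊕1⊕0⊕0⊕0 = 0
Codeword b1..b31 = 1111101111111010110011110011000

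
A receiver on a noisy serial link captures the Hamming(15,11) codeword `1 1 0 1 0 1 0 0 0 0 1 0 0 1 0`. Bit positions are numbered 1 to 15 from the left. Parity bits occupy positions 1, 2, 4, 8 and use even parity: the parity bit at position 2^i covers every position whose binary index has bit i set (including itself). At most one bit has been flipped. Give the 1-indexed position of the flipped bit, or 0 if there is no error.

4

s1: b1⊕b3⊕b5⊕b7⊕b9⊕b11⊕b13⊕b15 = 1⊕0⊕0⊕0⊕0⊕1⊕0⊕0 = 0
s2: b2⊕b3⊕b6⊕b7⊕b10⊕b11⊕b14⊕b15 = 1⊕0⊕1⊕0⊕0⊕1⊕1⊕0 = 0
s4: b4⊕b5⊕b6⊕b7⊕b12⊕b13⊕b14⊕b15 = 1⊕0⊕1⊕0⊕0⊕0⊕1⊕0 = 1
s8: b8⊕b9⊕b10⊕b11⊕b12⊕b13⊕b14⊕b15 = 0⊕0⊕0⊕1⊕0⊕0⊕1⊕0 = 0
Syndrome (s8...s1) = 0100 → position 4.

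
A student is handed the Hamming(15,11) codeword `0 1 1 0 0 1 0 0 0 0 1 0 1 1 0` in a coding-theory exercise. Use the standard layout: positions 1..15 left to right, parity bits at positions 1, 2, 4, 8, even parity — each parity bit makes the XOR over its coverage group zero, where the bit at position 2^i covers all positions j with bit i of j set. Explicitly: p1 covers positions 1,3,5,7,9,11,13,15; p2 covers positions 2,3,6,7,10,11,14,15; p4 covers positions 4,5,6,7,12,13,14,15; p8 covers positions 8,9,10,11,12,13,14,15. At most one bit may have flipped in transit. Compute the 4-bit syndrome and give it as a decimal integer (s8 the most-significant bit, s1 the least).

s1: b1⊕b3⊕b5⊕b7⊕b9⊕b11⊕b13⊕b15 = 0⊕1⊕0⊕0⊕0⊕1⊕1⊕0 = 1
s2: b2⊕b3⊕b6⊕b7⊕b10⊕b11⊕b14⊕b15 = 1⊕1⊕1⊕0⊕0⊕1⊕1⊕0 = 1
s4: b4⊕b5⊕b6⊕b7⊕b12⊕b13⊕b14⊕b15 = 0⊕0⊕1⊕0⊕0⊕1⊕1⊕0 = 1
s8: b8⊕b9⊕b10⊕b11⊕b12⊕b13⊕b14⊕b15 = 0⊕0⊕0⊕1⊕0⊕1⊕1⊕0 = 1
Syndrome (s8...s1) = 1111 → position 15.

15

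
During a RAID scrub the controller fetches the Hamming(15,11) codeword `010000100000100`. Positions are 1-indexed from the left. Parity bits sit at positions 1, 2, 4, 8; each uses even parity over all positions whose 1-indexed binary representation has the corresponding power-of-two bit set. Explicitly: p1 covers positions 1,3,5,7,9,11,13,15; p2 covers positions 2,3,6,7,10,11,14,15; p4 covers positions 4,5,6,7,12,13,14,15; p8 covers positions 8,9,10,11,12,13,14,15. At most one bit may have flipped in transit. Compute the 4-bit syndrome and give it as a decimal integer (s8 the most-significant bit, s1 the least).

s1: b1⊕b3⊕b5⊕b7⊕b9⊕b11⊕b13⊕b15 = 0⊕0⊕0⊕1⊕0⊕0⊕1⊕0 = 0
s2: b2⊕b3⊕b6⊕b7⊕b10⊕b11⊕b14⊕b15 = 1⊕0⊕0⊕1⊕0⊕0⊕0⊕0 = 0
s4: b4⊕b5⊕b6⊕b7⊕b12⊕b13⊕b14⊕b15 = 0⊕0⊕0⊕1⊕0⊕1⊕0⊕0 = 0
s8: b8⊕b9⊕b10⊕b11⊕b12⊕b13⊕b14⊕b15 = 0⊕0⊕0⊕0⊕0⊕1⊕0⊕0 = 1
Syndrome (s8...s1) = 1000 → position 8.

8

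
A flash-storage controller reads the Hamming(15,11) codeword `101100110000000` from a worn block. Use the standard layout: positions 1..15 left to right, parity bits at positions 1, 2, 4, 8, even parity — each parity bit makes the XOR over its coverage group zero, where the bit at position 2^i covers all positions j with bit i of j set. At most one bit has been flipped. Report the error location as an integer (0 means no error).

s1: b1⊕b3⊕b5⊕b7⊕b9⊕b11⊕b13⊕b15 = 1⊕1⊕0⊕1⊕0⊕0⊕0⊕0 = 1
s2: b2⊕b3⊕b6⊕b7⊕b10⊕b11⊕b14⊕b15 = 0⊕1⊕0⊕1⊕0⊕0⊕0⊕0 = 0
s4: b4⊕b5⊕b6⊕b7⊕b12⊕b13⊕b14⊕b15 = 1⊕0⊕0⊕1⊕0⊕0⊕0⊕0 = 0
s8: b8⊕b9⊕b10⊕b11⊕b12⊕b13⊕b14⊕b15 = 1⊕0⊕0⊕0⊕0⊕0⊕0⊕0 = 1
Syndrome (s8...s1) = 1001 → position 9.

9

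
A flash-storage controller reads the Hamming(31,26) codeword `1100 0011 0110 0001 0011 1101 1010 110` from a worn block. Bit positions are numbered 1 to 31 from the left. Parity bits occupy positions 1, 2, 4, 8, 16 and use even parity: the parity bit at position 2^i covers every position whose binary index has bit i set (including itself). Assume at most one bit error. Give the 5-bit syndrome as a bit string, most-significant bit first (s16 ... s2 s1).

00000

s1: b1⊕b3⊕b5⊕b7⊕b9⊕b11⊕b13⊕b15⊕b17⊕b19⊕b21⊕b23⊕b25⊕b27⊕b29⊕b31 = 1⊕0⊕0⊕1⊕0⊕1⊕0⊕0⊕0⊕1⊕1⊕0⊕1⊕1⊕1⊕0 = 0
s2: b2⊕b3⊕b6⊕b7⊕b10⊕b11⊕b14⊕b15⊕b18⊕b19⊕b22⊕b23⊕b26⊕b27⊕b30⊕b31 = 1⊕0⊕0⊕1⊕1⊕1⊕0⊕0⊕0⊕1⊕1⊕0⊕0⊕1⊕1⊕0 = 0
s4: b4⊕b5⊕b6⊕b7⊕b12⊕b13⊕b14⊕b15⊕b20⊕b21⊕b22⊕b23⊕b28⊕b29⊕b30⊕b31 = 0⊕0⊕0⊕1⊕0⊕0⊕0⊕0⊕1⊕1⊕1⊕0⊕0⊕1⊕1⊕0 = 0
s8: b8⊕b9⊕b10⊕b11⊕b12⊕b13⊕b14⊕b15⊕b24⊕b25⊕b26⊕b27⊕b28⊕b29⊕b30⊕b31 = 1⊕0⊕1⊕1⊕0⊕0⊕0⊕0⊕1⊕1⊕0⊕1⊕0⊕1⊕1⊕0 = 0
s16: b16⊕b17⊕b18⊕b19⊕b20⊕b21⊕b22⊕b23⊕b24⊕b25⊕b26⊕b27⊕b28⊕b29⊕b30⊕b31 = 1⊕0⊕0⊕1⊕1⊕1⊕1⊕0⊕1⊕1⊕0⊕1⊕0⊕1⊕1⊕0 = 0
Syndrome (s16...s1) = 00000 → position 0 (no error).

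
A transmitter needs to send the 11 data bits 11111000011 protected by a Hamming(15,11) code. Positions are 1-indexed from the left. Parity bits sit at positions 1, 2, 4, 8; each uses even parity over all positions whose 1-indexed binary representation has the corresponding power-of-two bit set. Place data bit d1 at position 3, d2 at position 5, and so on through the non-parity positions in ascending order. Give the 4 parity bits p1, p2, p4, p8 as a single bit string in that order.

1111

Place data bits at non-power-of-two positions: b3=1, b5=1, b6=1, b7=1, b9=1, b10=0, b11=0, b12=0, b13=0, b14=1, b15=1.
p1 = XOR of data positions {3,5,7,9,11,13,15} = 1⊕1⊕1⊕1⊕0⊕0⊕1 = 1
p2 = XOR of data positions {3,6,7,10,11,14,15} = 1⊕1⊕1⊕0⊕0⊕1⊕1 = 1
p4 = XOR of data positions {5,6,7,12,13,14,15} = 1⊕1⊕1⊕0⊕0⊕1⊕1 = 1
p8 = XOR of data positions {9,10,11,12,13,14,15} = 1⊕0⊕0⊕0⊕0⊕1⊕1 = 1
Parity bits p1,p2,p4,p8 = 1111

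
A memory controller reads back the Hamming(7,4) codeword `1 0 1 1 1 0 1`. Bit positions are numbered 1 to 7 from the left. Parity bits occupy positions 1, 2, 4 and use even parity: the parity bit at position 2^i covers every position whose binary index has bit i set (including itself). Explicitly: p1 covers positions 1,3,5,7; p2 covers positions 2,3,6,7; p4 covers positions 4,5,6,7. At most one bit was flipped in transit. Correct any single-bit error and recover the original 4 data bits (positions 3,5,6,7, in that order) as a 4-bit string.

s1: b1⊕b3⊕b5⊕b7 = 1⊕1⊕1⊕1 = 0
s2: b2⊕b3⊕b6⊕b7 = 0⊕1⊕0⊕1 = 0
s4: b4⊕b5⊕b6⊕b7 = 1⊕1⊕0⊕1 = 1
Syndrome (s4...s1) = 100 → position 4.
Flip bit 4: corrected codeword = 1010101
Data bits at positions 3,5,6,7: 1101

1101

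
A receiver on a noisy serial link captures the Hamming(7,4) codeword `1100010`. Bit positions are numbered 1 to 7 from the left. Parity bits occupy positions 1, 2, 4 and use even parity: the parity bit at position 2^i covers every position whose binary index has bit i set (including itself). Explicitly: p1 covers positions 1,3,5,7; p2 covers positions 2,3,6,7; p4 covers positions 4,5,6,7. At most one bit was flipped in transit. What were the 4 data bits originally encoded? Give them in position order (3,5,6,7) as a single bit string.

0110

s1: b1⊕b3⊕b5⊕b7 = 1⊕0⊕0⊕0 = 1
s2: b2⊕b3⊕b6⊕b7 = 1⊕0⊕1⊕0 = 0
s4: b4⊕b5⊕b6⊕b7 = 0⊕0⊕1⊕0 = 1
Syndrome (s4...s1) = 101 → position 5.
Flip bit 5: corrected codeword = 1100110
Data bits at positions 3,5,6,7: 0110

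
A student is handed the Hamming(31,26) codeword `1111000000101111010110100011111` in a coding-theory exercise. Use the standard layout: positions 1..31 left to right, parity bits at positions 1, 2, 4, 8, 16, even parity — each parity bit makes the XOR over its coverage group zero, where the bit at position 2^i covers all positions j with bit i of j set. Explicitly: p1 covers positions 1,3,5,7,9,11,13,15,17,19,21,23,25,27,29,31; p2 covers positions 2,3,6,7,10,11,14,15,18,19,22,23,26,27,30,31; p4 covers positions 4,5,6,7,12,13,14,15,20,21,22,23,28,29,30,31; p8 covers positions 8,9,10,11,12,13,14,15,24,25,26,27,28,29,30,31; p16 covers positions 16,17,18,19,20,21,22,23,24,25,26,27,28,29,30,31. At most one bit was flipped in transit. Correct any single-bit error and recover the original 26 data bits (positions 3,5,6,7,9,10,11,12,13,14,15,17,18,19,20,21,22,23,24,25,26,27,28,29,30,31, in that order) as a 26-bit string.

10000011111010110100011111

s1: b1⊕b3⊕b5⊕b7⊕b9⊕b11⊕b13⊕b15⊕b17⊕b19⊕b21⊕b23⊕b25⊕b27⊕b29⊕b31 = 1⊕1⊕0⊕0⊕0⊕1⊕1⊕1⊕0⊕0⊕1⊕1⊕0⊕1⊕1⊕1 = 0
s2: b2⊕b3⊕b6⊕b7⊕b10⊕b11⊕b14⊕b15⊕b18⊕b19⊕b22⊕b23⊕b26⊕b27⊕b30⊕b31 = 1⊕1⊕0⊕0⊕0⊕1⊕1⊕1⊕1⊕0⊕0⊕1⊕0⊕1⊕1⊕1 = 0
s4: b4⊕b5⊕b6⊕b7⊕b12⊕b13⊕b14⊕b15⊕b20⊕b21⊕b22⊕b23⊕b28⊕b29⊕b30⊕b31 = 1⊕0⊕0⊕0⊕0⊕1⊕1⊕1⊕1⊕1⊕0⊕1⊕1⊕1⊕1⊕1 = 1
s8: b8⊕b9⊕b10⊕b11⊕b12⊕b13⊕b14⊕b15⊕b24⊕b25⊕b26⊕b27⊕b28⊕b29⊕b30⊕b31 = 0⊕0⊕0⊕1⊕0⊕1⊕1⊕1⊕0⊕0⊕0⊕1⊕1⊕1⊕1⊕1 = 1
s16: b16⊕b17⊕b18⊕b19⊕b20⊕b21⊕b22⊕b23⊕b24⊕b25⊕b26⊕b27⊕b28⊕b29⊕b30⊕b31 = 1⊕0⊕1⊕0⊕1⊕1⊕0⊕1⊕0⊕0⊕0⊕1⊕1⊕1⊕1⊕1 = 0
Syndrome (s16...s1) = 01100 → position 12.
Flip bit 12: corrected codeword = 1111000000111111010110100011111
Data bits at positions 3,5,6,7,9,10,11,12,13,14,15,17,18,19,20,21,22,23,24,25,26,27,28,29,30,31: 10000011111010110100011111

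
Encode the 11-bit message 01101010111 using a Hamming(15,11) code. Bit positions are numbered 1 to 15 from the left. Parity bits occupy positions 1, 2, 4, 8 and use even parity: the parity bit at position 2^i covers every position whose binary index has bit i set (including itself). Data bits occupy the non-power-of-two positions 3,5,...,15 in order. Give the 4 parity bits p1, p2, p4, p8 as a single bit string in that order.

1011

Place data bits at non-power-of-two positions: b3=0, b5=1, b6=1, b7=0, b9=1, b10=0, b11=1, b12=0, b13=1, b14=1, b15=1.
p1 = XOR of data positions {3,5,7,9,11,13,15} = 0⊕1⊕0⊕1⊕1⊕1⊕1 = 1
p2 = XOR of data positions {3,6,7,10,11,14,15} = 0⊕1⊕0⊕0⊕1⊕1⊕1 = 0
p4 = XOR of data positions {5,6,7,12,13,14,15} = 1⊕1⊕0⊕0⊕1⊕1⊕1 = 1
p8 = XOR of data positions {9,10,11,12,13,14,15} = 1⊕0⊕1⊕0⊕1⊕1⊕1 = 1
Parity bits p1,p2,p4,p8 = 1011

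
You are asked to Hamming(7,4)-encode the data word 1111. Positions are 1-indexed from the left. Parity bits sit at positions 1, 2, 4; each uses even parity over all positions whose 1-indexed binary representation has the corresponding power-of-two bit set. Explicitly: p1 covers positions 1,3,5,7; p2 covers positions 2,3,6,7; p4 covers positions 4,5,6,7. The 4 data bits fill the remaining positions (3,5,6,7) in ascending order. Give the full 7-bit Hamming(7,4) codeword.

Place data bits at non-power-of-two positions: b3=1, b5=1, b6=1, b7=1.
p1 = XOR of data positions {3,5,7} = 1⊕1⊕1 = 1
p2 = XOR of data positions {3,6,7} = 1⊕1⊕1 = 1
p4 = XOR of data positions {5,6,7} = 1⊕1⊕1 = 1
Codeword b1..b7 = 1111111

1111111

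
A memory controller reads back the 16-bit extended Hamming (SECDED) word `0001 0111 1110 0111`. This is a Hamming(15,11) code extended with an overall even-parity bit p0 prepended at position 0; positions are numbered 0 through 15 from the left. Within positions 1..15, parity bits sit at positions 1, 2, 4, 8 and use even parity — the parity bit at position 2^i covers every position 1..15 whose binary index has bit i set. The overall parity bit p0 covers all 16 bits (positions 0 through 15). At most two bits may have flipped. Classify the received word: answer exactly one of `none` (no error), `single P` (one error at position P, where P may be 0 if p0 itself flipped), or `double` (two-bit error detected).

none

s1: b1⊕b3⊕b5⊕b7⊕b9⊕b11⊕b13⊕b15 = 0⊕1⊕1⊕1⊕1⊕0⊕1⊕1 = 0
s2: b2⊕b3⊕b6⊕b7⊕b10⊕b11⊕b14⊕b15 = 0⊕1⊕1⊕1⊕1⊕0⊕1⊕1 = 0
s4: b4⊕b5⊕b6⊕b7⊕b12⊕b13⊕b14⊕b15 = 0⊕1⊕1⊕1⊕0⊕1⊕1⊕1 = 0
s8: b8⊕b9⊕b10⊕b11⊕b12⊕b13⊕b14⊕b15 = 1⊕1⊕1⊕0⊕0⊕1⊕1⊕1 = 0
Syndrome (s8...s1) = 0000 → position 0 (no error).
Overall parity (XOR of all 16 bits, including p0): 0⊕0⊕0⊕1⊕0⊕1⊕1⊕1⊕1⊕1⊕1⊕0⊕0⊕1⊕1⊕1 = 0
Overall=0, syndrome position=0 → no error.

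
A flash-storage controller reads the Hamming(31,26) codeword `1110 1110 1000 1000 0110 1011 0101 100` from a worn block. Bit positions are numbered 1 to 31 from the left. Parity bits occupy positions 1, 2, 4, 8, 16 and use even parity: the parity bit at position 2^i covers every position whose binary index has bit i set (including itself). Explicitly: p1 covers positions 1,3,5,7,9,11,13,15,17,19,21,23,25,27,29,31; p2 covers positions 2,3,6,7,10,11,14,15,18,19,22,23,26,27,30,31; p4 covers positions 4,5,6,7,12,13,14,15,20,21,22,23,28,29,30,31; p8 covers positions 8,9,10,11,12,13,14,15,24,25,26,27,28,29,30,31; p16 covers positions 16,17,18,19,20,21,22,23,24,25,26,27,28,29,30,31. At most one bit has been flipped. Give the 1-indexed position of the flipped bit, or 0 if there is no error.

s1: b1⊕b3⊕b5⊕b7⊕b9⊕b11⊕b13⊕b15⊕b17⊕b19⊕b21⊕b23⊕b25⊕b27⊕b29⊕b31 = 1⊕1⊕1⊕1⊕1⊕0⊕1⊕0⊕0⊕1⊕1⊕1⊕0⊕0⊕1⊕0 = 0
s2: b2⊕b3⊕b6⊕b7⊕b10⊕b11⊕b14⊕b15⊕b18⊕b19⊕b22⊕b23⊕b26⊕b27⊕b30⊕b31 = 1⊕1⊕1⊕1⊕0⊕0⊕0⊕0⊕1⊕1⊕0⊕1⊕1⊕0⊕0⊕0 = 0
s4: b4⊕b5⊕b6⊕b7⊕b12⊕b13⊕b14⊕b15⊕b20⊕b21⊕b22⊕b23⊕b28⊕b29⊕b30⊕b31 = 0⊕1⊕1⊕1⊕0⊕1⊕0⊕0⊕0⊕1⊕0⊕1⊕1⊕1⊕0⊕0 = 0
s8: b8⊕b9⊕b10⊕b11⊕b12⊕b13⊕b14⊕b15⊕b24⊕b25⊕b26⊕b27⊕b28⊕b29⊕b30⊕b31 = 0⊕1⊕0⊕0⊕0⊕1⊕0⊕0⊕1⊕0⊕1⊕0⊕1⊕1⊕0⊕0 = 0
s16: b16⊕b17⊕b18⊕b19⊕b20⊕b21⊕b22⊕b23⊕b24⊕b25⊕b26⊕b27⊕b28⊕b29⊕b30⊕b31 = 0⊕0⊕1⊕1⊕0⊕1⊕0⊕1⊕1⊕0⊕1⊕0⊕1⊕1⊕0⊕0 = 0
Syndrome (s16...s1) = 00000 → position 0 (no error).

0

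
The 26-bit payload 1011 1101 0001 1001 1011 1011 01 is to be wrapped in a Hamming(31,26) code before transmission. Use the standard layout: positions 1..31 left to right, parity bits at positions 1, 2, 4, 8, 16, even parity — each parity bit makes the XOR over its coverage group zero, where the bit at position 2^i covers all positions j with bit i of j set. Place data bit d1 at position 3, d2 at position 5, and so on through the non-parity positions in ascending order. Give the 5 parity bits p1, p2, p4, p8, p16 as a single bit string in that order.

Place data bits at non-power-of-two positions: b3=1, b5=0, b6=1, b7=1, b9=1, b10=1, b11=0, b12=1, b13=0, b14=0, b15=0, b17=1, b18=1, b19=0, b20=0, b21=1, b22=1, b23=0, b24=1, b25=1, b26=1, b27=0, b28=1, b29=1, b30=0, b31=1.
p1 = XOR of data positions {3,5,7,9,11,13,15,17,19,21,23,25,27,29,31} = 1⊕0⊕1⊕1⊕0⊕0⊕0⊕1⊕0⊕1⊕0⊕1⊕0⊕1⊕1 = 0
p2 = XOR of data positions {3,6,7,10,11,14,15,18,19,22,23,26,27,30,31} = 1⊕1⊕1⊕1⊕0⊕0⊕0⊕1⊕0⊕1⊕0⊕1⊕0⊕0⊕1 = 0
p4 = XOR of data positions {5,6,7,12,13,14,15,20,21,22,23,28,29,30,31} = 0⊕1⊕1⊕1⊕0⊕0⊕0⊕0⊕1⊕1⊕0⊕1⊕1⊕0⊕1 = 0
p8 = XOR of data positions {9,10,11,12,13,14,15,24,25,26,27,28,29,30,31} = 1⊕1⊕0⊕1⊕0⊕0⊕0⊕1⊕1⊕1⊕0⊕1⊕1⊕0⊕1 = 1
p16 = XOR of data positions {17,18,19,20,21,22,23,24,25,26,27,28,29,30,31} = 1⊕1⊕0⊕0⊕1⊕1⊕0⊕1⊕1⊕1⊕0⊕1⊕1⊕0⊕1 = 0
Parity bits p1,p2,p4,p8,p16 = 00010

00010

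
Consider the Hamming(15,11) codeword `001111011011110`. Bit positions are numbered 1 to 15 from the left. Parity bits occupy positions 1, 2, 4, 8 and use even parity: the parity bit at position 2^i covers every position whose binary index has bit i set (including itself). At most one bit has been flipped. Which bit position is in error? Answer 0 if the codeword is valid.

1

s1: b1⊕b3⊕b5⊕b7⊕b9⊕b11⊕b13⊕b15 = 0⊕1⊕1⊕0⊕1⊕1⊕1⊕0 = 1
s2: b2⊕b3⊕b6⊕b7⊕b10⊕b11⊕b14⊕b15 = 0⊕1⊕1⊕0⊕0⊕1⊕1⊕0 = 0
s4: b4⊕b5⊕b6⊕b7⊕b12⊕b13⊕b14⊕b15 = 1⊕1⊕1⊕0⊕1⊕1⊕1⊕0 = 0
s8: b8⊕b9⊕b10⊕b11⊕b12⊕b13⊕b14⊕b15 = 1⊕1⊕0⊕1⊕1⊕1⊕1⊕0 = 0
Syndrome (s8...s1) = 0001 → position 1.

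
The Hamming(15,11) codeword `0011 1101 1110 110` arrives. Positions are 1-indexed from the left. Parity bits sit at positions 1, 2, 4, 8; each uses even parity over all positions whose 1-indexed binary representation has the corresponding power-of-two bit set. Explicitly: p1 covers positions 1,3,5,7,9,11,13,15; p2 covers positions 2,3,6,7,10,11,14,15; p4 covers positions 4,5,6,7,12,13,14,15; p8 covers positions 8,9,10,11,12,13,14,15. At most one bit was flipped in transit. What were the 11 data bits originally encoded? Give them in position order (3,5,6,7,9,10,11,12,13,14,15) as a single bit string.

11111110110

s1: b1⊕b3⊕b5⊕b7⊕b9⊕b11⊕b13⊕b15 = 0⊕1⊕1⊕0⊕1⊕1⊕1⊕0 = 1
s2: b2⊕b3⊕b6⊕b7⊕b10⊕b11⊕b14⊕b15 = 0⊕1⊕1⊕0⊕1⊕1⊕1⊕0 = 1
s4: b4⊕b5⊕b6⊕b7⊕b12⊕b13⊕b14⊕b15 = 1⊕1⊕1⊕0⊕0⊕1⊕1⊕0 = 1
s8: b8⊕b9⊕b10⊕b11⊕b12⊕b13⊕b14⊕b15 = 1⊕1⊕1⊕1⊕0⊕1⊕1⊕0 = 0
Syndrome (s8...s1) = 0111 → position 7.
Flip bit 7: corrected codeword = 001111111110110
Data bits at positions 3,5,6,7,9,10,11,12,13,14,15: 11111110110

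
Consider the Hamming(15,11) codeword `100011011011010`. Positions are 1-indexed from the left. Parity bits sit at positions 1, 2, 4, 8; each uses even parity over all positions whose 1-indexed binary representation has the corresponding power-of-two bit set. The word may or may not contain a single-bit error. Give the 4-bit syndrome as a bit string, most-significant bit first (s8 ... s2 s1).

1010

s1: b1⊕b3⊕b5⊕b7⊕b9⊕b11⊕b13⊕b15 = 1⊕0⊕1⊕0⊕1⊕1⊕0⊕0 = 0
s2: b2⊕b3⊕b6⊕b7⊕b10⊕b11⊕b14⊕b15 = 0⊕0⊕1⊕0⊕0⊕1⊕1⊕0 = 1
s4: b4⊕b5⊕b6⊕b7⊕b12⊕b13⊕b14⊕b15 = 0⊕1⊕1⊕0⊕1⊕0⊕1⊕0 = 0
s8: b8⊕b9⊕b10⊕b11⊕b12⊕b13⊕b14⊕b15 = 1⊕1⊕0⊕1⊕1⊕0⊕1⊕0 = 1
Syndrome (s8...s1) = 1010 → position 10.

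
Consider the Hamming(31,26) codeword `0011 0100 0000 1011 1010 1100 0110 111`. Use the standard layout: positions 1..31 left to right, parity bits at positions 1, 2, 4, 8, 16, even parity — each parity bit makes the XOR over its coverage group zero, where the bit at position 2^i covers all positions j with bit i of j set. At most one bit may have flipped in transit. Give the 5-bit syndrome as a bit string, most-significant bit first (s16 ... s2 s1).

01111

s1: b1⊕b3⊕b5⊕b7⊕b9⊕b11⊕b13⊕b15⊕b17⊕b19⊕b21⊕b23⊕b25⊕b27⊕b29⊕b31 = 0⊕1⊕0⊕0⊕0⊕0⊕1⊕1⊕1⊕1⊕1⊕0⊕0⊕1⊕1⊕1 = 1
s2: b2⊕b3⊕b6⊕b7⊕b10⊕b11⊕b14⊕b15⊕b18⊕b19⊕b22⊕b23⊕b26⊕b27⊕b30⊕b31 = 0⊕1⊕1⊕0⊕0⊕0⊕0⊕1⊕0⊕1⊕1⊕0⊕1⊕1⊕1⊕1 = 1
s4: b4⊕b5⊕b6⊕b7⊕b12⊕b13⊕b14⊕b15⊕b20⊕b21⊕b22⊕b23⊕b28⊕b29⊕b30⊕b31 = 1⊕0⊕1⊕0⊕0⊕1⊕0⊕1⊕0⊕1⊕1⊕0⊕0⊕1⊕1⊕1 = 1
s8: b8⊕b9⊕b10⊕b11⊕b12⊕b13⊕b14⊕b15⊕b24⊕b25⊕b26⊕b27⊕b28⊕b29⊕b30⊕b31 = 0⊕0⊕0⊕0⊕0⊕1⊕0⊕1⊕0⊕0⊕1⊕1⊕0⊕1⊕1⊕1 = 1
s16: b16⊕b17⊕b18⊕b19⊕b20⊕b21⊕b22⊕b23⊕b24⊕b25⊕b26⊕b27⊕b28⊕b29⊕b30⊕b31 = 1⊕1⊕0⊕1⊕0⊕1⊕1⊕0⊕0⊕0⊕1⊕1⊕0⊕1⊕1⊕1 = 0
Syndrome (s16...s1) = 01111 → position 15.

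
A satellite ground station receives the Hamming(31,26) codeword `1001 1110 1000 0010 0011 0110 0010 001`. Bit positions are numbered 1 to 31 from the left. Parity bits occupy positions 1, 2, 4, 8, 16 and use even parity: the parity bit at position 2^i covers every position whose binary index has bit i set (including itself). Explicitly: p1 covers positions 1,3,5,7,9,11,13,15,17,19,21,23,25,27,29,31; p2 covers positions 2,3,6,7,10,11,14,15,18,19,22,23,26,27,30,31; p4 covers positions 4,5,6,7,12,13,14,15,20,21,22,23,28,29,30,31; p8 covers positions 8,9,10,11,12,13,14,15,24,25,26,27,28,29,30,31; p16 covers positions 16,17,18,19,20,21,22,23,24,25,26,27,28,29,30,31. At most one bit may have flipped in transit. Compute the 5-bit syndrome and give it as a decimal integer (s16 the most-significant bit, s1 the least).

s1: b1⊕b3⊕b5⊕b7⊕b9⊕b11⊕b13⊕b15⊕b17⊕b19⊕b21⊕b23⊕b25⊕b27⊕b29⊕b31 = 1⊕0⊕1⊕1⊕1⊕0⊕0⊕1⊕0⊕1⊕0⊕1⊕0⊕1⊕0⊕1 = 1
s2: b2⊕b3⊕b6⊕b7⊕b10⊕b11⊕b14⊕b15⊕b18⊕b19⊕b22⊕b23⊕b26⊕b27⊕b30⊕b31 = 0⊕0⊕1⊕1⊕0⊕0⊕0⊕1⊕0⊕1⊕1⊕1⊕0⊕1⊕0⊕1 = 0
s4: b4⊕b5⊕b6⊕b7⊕b12⊕b13⊕b14⊕b15⊕b20⊕b21⊕b22⊕b23⊕b28⊕b29⊕b30⊕b31 = 1⊕1⊕1⊕1⊕0⊕0⊕0⊕1⊕1⊕0⊕1⊕1⊕0⊕0⊕0⊕1 = 1
s8: b8⊕b9⊕b10⊕b11⊕b12⊕b13⊕b14⊕b15⊕b24⊕b25⊕b26⊕b27⊕b28⊕b29⊕b30⊕b31 = 0⊕1⊕0⊕0⊕0⊕0⊕0⊕1⊕0⊕0⊕0⊕1⊕0⊕0⊕0⊕1 = 0
s16: b16⊕b17⊕b18⊕b19⊕b20⊕b21⊕b22⊕b23⊕b24⊕b25⊕b26⊕b27⊕b28⊕b29⊕b30⊕b31 = 0⊕0⊕0⊕1⊕1⊕0⊕1⊕1⊕0⊕0⊕0⊕1⊕0⊕0⊕0⊕1 = 0
Syndrome (s16...s1) = 00101 → position 5.

5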